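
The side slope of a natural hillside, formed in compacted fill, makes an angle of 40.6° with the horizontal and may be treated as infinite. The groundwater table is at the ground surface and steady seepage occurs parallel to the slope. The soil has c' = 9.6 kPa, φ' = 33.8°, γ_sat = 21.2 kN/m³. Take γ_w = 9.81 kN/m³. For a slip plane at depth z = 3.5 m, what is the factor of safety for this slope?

With seepage parallel to the slope and the water table at the surface, the effective normal stress on the slip plane uses the buoyant unit weight γ' = γ_sat − γ_w while the driving shear stress uses γ_sat:
FS = [c' + γ' z cos²β tanφ'] / [γ_sat z sinβ cosβ]
γ' = 21.2 − 9.81 = 11.39 kN/m³
Numerator = 9.6 + 11.39·3.5·cos²40.6°·tan33.8° = 9.6 + 11.39·3.5·0.5765·0.6694 = 24.985 kPa
Denominator = 21.2·3.5·sin40.6°·cos40.6° = 21.2·3.5·0.6508·0.7593 = 36.663 kPa
FS = 24.985 / 36.663 = 0.681

FS = 0.68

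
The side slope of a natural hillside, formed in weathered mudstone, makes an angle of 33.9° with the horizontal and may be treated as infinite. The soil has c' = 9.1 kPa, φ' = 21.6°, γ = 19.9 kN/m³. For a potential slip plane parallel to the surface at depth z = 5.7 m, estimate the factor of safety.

For an infinite slope with a slip plane parallel to the surface (no pore pressure): FS = [c' + γz cos²β tanφ'] / [γz sinβ cosβ].
γz = 19.9·5.7 = 113.43 kN/m²
Numerator = 9.1 + 113.43·cos²33.9°·tan21.6° = 9.1 + 113.43·0.6889·0.3959 = 40.039 kPa
Denominator = 113.43·sin33.9°·cos33.9° = 113.43·0.5577·0.8300 = 52.511 kPa
FS = 40.039 / 52.511 = 0.763

FS = 0.76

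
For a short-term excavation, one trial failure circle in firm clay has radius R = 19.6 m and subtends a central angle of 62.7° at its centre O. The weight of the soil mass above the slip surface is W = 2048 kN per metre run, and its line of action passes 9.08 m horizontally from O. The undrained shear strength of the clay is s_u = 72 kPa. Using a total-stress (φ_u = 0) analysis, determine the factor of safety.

Taking moments about the centre O, the resisting moment is provided by the undrained shear strength acting along the arc:
Arc length L_a = R·θ = 19.6·(62.7°·π/180) = 19.6·1.0943 = 21.45 m
M_R = s_u·L_a·R = 72·21.45·19.6 = 30268.4 kN·m/m
M_D = W·d = 2048·9.08 = 18595.8 kN·m/m
FS = M_R / M_D = 30268.4 / 18595.8 = 1.628

FS = 1.63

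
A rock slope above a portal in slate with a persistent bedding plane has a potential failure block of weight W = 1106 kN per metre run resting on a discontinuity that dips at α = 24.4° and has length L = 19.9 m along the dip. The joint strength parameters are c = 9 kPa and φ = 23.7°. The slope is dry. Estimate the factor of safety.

Resolving the block weight along and normal to the plane and applying the Mohr–Coulomb strength on the joint:
N' = W cosα = 1106·cos24.4° = 1007.2 kN/m
Driving force T = W sinα = 1106·sin24.4° = 456.9 kN/m
Resisting force R = c·L + N'·tanφ = 9·19.9 + 1007.2·tan23.7° = 179.1 + 442.1 = 621.2 kN/m
FS = R / T = 621.2 / 456.9 = 1.360

FS = 1.36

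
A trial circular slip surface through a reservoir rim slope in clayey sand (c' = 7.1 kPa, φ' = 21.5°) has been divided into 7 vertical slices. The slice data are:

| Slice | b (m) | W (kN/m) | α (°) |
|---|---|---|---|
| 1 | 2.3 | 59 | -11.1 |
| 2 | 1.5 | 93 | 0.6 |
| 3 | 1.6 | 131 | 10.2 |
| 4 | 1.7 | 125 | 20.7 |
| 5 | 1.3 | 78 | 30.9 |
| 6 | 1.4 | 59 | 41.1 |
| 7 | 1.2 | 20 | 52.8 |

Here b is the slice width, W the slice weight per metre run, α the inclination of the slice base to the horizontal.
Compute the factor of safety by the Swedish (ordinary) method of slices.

Ordinary method of slices: FS = Σ[c'·Δl_i + (W_i cosα_i)·tanφ'] / Σ W_i sinα_i, with Δl_i = b_i / cosα_i.
Slice 1: Δl = 2.3/cos(-11.1°) = 2.344 m; N'_1 = 59·cos(-11.1°) = 57.9; c'Δl = 16.64; W sinα = -11.4
Slice 2: Δl = 1.5/cos0.6° = 1.500 m; N'_2 = 93·cos0.6° = 93.0; c'Δl = 10.65; W sinα = 1.0
Slice 3: Δl = 1.6/cos10.2° = 1.626 m; N'_3 = 131·cos10.2° = 128.9; c'Δl = 11.54; W sinα = 23.2
Slice 4: Δl = 1.7/cos20.7° = 1.817 m; N'_4 = 125·cos20.7° = 116.9; c'Δl = 12.90; W sinα = 44.2
Slice 5: Δl = 1.3/cos30.9° = 1.515 m; N'_5 = 78·cos30.9° = 66.9; c'Δl = 10.76; W sinα = 40.1
Slice 6: Δl = 1.4/cos41.1° = 1.858 m; N'_6 = 59·cos41.1° = 44.5; c'Δl = 13.19; W sinα = 38.8
Slice 7: Δl = 1.2/cos52.8° = 1.985 m; N'_7 = 20·cos52.8° = 12.1; c'Δl = 14.09; W sinα = 15.9
Σc'Δl = 89.8 kN/m; ΣN' = 520.2 kN/m; ΣW sinα = 151.8 kN/m
Resisting = 89.8 + 520.2·tan21.5° = 89.8 + 204.9 = 294.7 kN/m
FS = 294.7 / 151.8 = 1.942

FS = 1.94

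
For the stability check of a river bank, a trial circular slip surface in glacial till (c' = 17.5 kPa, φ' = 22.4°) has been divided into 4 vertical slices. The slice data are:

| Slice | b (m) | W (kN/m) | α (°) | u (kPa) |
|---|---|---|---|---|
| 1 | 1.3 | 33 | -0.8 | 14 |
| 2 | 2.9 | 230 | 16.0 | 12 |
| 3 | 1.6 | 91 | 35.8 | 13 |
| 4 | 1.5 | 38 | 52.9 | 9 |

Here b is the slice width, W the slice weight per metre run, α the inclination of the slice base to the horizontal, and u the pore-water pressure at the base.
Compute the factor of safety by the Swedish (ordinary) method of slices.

Ordinary method of slices: FS = Σ[c'·Δl_i + (W_i cosα_i − u_i·Δl_i)·tanφ'] / Σ W_i sinα_i, with Δl_i = b_i / cosα_i.
Slice 1: Δl = 1.3/cos(-0.8°) = 1.300 m; N'_1 = 33·cos(-0.8°) − 14·1.300 = 14.8; c'Δl = 22.75; W sinα = -0.5
Slice 2: Δl = 2.9/cos16.0° = 3.017 m; N'_2 = 230·cos16.0° − 12·3.017 = 184.9; c'Δl = 52.80; W sinα = 63.4
Slice 3: Δl = 1.6/cos35.8° = 1.973 m; N'_3 = 91·cos35.8° − 13·1.973 = 48.2; c'Δl = 34.52; W sinα = 53.2
Slice 4: Δl = 1.5/cos52.9° = 2.487 m; N'_4 = 38·cos52.9° − 9·2.487 = 0.5; c'Δl = 43.52; W sinα = 30.3
Σc'Δl = 153.6 kN/m; ΣN' = 248.4 kN/m; ΣW sinα = 146.5 kN/m
Resisting = 153.6 + 248.4·tan22.4° = 153.6 + 102.4 = 256.0 kN/m
FS = 256.0 / 146.5 = 1.747

FS = 1.75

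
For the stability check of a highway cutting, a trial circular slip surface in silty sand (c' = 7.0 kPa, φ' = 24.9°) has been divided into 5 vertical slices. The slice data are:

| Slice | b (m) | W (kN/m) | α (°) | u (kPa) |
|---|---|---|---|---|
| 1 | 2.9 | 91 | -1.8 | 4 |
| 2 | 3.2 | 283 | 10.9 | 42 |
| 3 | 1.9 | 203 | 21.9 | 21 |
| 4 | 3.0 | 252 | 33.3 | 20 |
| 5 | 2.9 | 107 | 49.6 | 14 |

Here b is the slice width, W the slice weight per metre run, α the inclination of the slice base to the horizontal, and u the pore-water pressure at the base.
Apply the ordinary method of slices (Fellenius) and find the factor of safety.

FS = 1.01

Ordinary method of slices: FS = Σ[c'·Δl_i + (W_i cosα_i − u_i·Δl_i)·tanφ'] / Σ W_i sinα_i, with Δl_i = b_i / cosα_i.
Slice 1: Δl = 2.9/cos(-1.8°) = 2.901 m; N'_1 = 91·cos(-1.8°) − 4·2.901 = 79.3; c'Δl = 20.31; W sinα = -2.9
Slice 2: Δl = 3.2/cos10.9° = 3.259 m; N'_2 = 283·cos10.9° − 42·3.259 = 141.0; c'Δl = 22.81; W sinα = 53.5
Slice 3: Δl = 1.9/cos21.9° = 2.048 m; N'_3 = 203·cos21.9° − 21·2.048 = 145.3; c'Δl = 14.33; W sinα = 75.7
Slice 4: Δl = 3.0/cos33.3° = 3.589 m; N'_4 = 252·cos33.3° − 20·3.589 = 138.8; c'Δl = 25.13; W sinα = 138.4
Slice 5: Δl = 2.9/cos49.6° = 4.474 m; N'_5 = 107·cos49.6° − 14·4.474 = 6.7; c'Δl = 31.32; W sinα = 81.5
Σc'Δl = 113.9 kN/m; ΣN' = 511.3 kN/m; ΣW sinα = 346.2 kN/m
Resisting = 113.9 + 511.3·tan24.9° = 113.9 + 237.3 = 351.2 kN/m
FS = 351.2 / 346.2 = 1.014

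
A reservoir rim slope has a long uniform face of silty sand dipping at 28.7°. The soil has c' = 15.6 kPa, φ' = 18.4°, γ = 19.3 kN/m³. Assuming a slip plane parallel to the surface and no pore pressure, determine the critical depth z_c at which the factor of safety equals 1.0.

z_c = 4.89 m

Setting FS = 1.00 in FS = [c' + γz cos²β tanφ'] / [γz sinβ cosβ] and solving for z:
z = c' / [γ cosβ (FS·sinβ − cosβ·tanφ')]
  = 15.6 / [19.3·cos28.7°·(1.00·sin28.7° − cos28.7°·tan18.4°)]
  = 15.6 / [19.3·0.8771·(1.00·0.4802 − 0.8771·0.3327)]
  = 15.6 / 3.1900 = 4.890 m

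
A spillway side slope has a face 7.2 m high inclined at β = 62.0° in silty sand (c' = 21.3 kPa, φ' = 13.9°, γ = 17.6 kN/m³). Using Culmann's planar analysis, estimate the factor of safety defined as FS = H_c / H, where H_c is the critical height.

FS = 1.73

H_c = (4c'/γ) · sinβ cosφ' / [1 − cos(β − φ')]
    = (4·21.3/17.6) · sin62.0°·cos13.9° / [1 − cos48.1°]
    = 4.841 · 0.8571 / 0.3322 = 12.49 m
FS = H_c / H = 12.49 / 7.2 = 1.735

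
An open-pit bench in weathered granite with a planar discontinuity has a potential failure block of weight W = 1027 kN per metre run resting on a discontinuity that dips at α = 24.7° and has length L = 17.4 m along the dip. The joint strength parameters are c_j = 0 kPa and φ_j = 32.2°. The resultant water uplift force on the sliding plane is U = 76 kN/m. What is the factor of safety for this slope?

Resolving the block weight along and normal to the plane and applying the Mohr–Coulomb strength on the joint:
N' = W cosα − U = 1027·cos24.7° − 76 = 857.0 kN/m
Driving force T = W sinα = 1027·sin24.7° = 429.1 kN/m
Resisting force R = c_j·L + N'·tanφ_j = 0·17.4 + 857.0·tan32.2° = 0.0 + 539.7 = 539.7 kN/m
FS = R / T = 539.7 / 429.1 = 1.258

FS = 1.26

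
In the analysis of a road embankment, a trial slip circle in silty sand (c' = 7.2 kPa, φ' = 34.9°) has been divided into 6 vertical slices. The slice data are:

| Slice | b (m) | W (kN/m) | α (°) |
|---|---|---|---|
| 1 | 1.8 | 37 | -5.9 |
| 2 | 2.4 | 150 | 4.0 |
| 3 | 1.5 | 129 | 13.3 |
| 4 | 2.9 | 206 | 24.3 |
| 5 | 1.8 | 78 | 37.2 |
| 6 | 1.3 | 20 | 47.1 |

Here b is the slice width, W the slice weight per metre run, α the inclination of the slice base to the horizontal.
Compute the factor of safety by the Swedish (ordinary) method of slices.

FS = 2.71

Ordinary method of slices: FS = Σ[c'·Δl_i + (W_i cosα_i)·tanφ'] / Σ W_i sinα_i, with Δl_i = b_i / cosα_i.
Slice 1: Δl = 1.8/cos(-5.9°) = 1.810 m; N'_1 = 37·cos(-5.9°) = 36.8; c'Δl = 13.03; W sinα = -3.8
Slice 2: Δl = 2.4/cos4.0° = 2.406 m; N'_2 = 150·cos4.0° = 149.6; c'Δl = 17.32; W sinα = 10.5
Slice 3: Δl = 1.5/cos13.3° = 1.541 m; N'_3 = 129·cos13.3° = 125.5; c'Δl = 11.10; W sinα = 29.7
Slice 4: Δl = 2.9/cos24.3° = 3.182 m; N'_4 = 206·cos24.3° = 187.7; c'Δl = 22.91; W sinα = 84.8
Slice 5: Δl = 1.8/cos37.2° = 2.260 m; N'_5 = 78·cos37.2° = 62.1; c'Δl = 16.27; W sinα = 47.2
Slice 6: Δl = 1.3/cos47.1° = 1.910 m; N'_6 = 20·cos47.1° = 13.6; c'Δl = 13.75; W sinα = 14.7
Σc'Δl = 94.4 kN/m; ΣN' = 575.5 kN/m; ΣW sinα = 182.9 kN/m
Resisting = 94.4 + 575.5·tan34.9° = 94.4 + 401.5 = 495.8 kN/m
FS = 495.8 / 182.9 = 2.711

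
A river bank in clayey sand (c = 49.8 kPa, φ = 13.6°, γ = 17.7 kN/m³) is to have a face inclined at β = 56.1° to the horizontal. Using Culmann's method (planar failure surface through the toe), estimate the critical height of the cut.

H_c = 34.56 m

Culmann's analysis gives the critical failure plane at α_cr = (β + φ)/2 = (56.1 + 13.6)/2 = 34.9°, and the critical height
H_c = (4c/γ) · sinβ cosφ / [1 − cos(β − φ)]
    = (4·49.8/17.7) · sin56.1°·cos13.6° / [1 − cos(42.5°)]
    = 11.254 · 0.8300·0.9720 / [1 − 0.7373]
    = 11.254 · 0.8067 / 0.2627
    = 34.56 m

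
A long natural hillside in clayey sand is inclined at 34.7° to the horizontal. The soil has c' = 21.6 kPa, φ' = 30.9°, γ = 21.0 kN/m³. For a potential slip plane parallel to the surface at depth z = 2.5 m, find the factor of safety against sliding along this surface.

FS = 1.74

For an infinite slope with a slip plane parallel to the surface (no pore pressure): FS = [c' + γz cos²β tanφ'] / [γz sinβ cosβ].
γz = 21.0·2.5 = 52.50 kN/m²
Numerator = 21.6 + 52.50·cos²34.7°·tan30.9° = 21.6 + 52.50·0.6759·0.5985 = 42.838 kPa
Denominator = 52.50·sin34.7°·cos34.7° = 52.50·0.5693·0.8221 = 24.572 kPa
FS = 42.838 / 24.572 = 1.743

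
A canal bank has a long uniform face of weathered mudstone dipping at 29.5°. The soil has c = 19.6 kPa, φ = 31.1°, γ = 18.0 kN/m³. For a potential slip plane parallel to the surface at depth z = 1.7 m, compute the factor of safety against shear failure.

FS = 2.56

For an infinite slope with a slip plane parallel to the surface (no pore pressure): FS = [c + γz cos²β tanφ] / [γz sinβ cosβ].
γz = 18.0·1.7 = 30.60 kN/m²
Numerator = 19.6 + 30.60·cos²29.5°·tan31.1° = 19.6 + 30.60·0.7575·0.6032 = 33.583 kPa
Denominator = 30.60·sin29.5°·cos29.5° = 30.60·0.4924·0.8704 = 13.115 kPa
FS = 33.583 / 13.115 = 2.561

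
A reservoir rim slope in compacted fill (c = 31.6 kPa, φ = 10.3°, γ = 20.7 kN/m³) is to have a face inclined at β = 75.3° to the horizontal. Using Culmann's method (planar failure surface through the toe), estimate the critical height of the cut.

H_c = 10.06 m

Culmann's analysis gives the critical failure plane at α_cr = (β + φ)/2 = (75.3 + 10.3)/2 = 42.8°, and the critical height
H_c = (4c/γ) · sinβ cosφ / [1 − cos(β − φ)]
    = (4·31.6/20.7) · sin75.3°·cos10.3° / [1 − cos(65.0°)]
    = 6.106 · 0.9673·0.9839 / [1 − 0.4226]
    = 6.106 · 0.9517 / 0.5774
    = 10.06 m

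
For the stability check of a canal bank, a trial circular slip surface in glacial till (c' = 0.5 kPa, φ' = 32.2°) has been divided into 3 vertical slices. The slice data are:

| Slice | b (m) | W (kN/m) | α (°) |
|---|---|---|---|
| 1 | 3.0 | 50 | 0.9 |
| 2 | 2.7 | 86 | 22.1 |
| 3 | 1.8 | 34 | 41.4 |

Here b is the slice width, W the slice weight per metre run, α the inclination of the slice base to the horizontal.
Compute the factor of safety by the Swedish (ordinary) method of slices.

FS = 1.83

Ordinary method of slices: FS = Σ[c'·Δl_i + (W_i cosα_i)·tanφ'] / Σ W_i sinα_i, with Δl_i = b_i / cosα_i.
Slice 1: Δl = 3.0/cos0.9° = 3.000 m; N'_1 = 50·cos0.9° = 50.0; c'Δl = 1.50; W sinα = 0.8
Slice 2: Δl = 2.7/cos22.1° = 2.914 m; N'_2 = 86·cos22.1° = 79.7; c'Δl = 1.46; W sinα = 32.4
Slice 3: Δl = 1.8/cos41.4° = 2.400 m; N'_3 = 34·cos41.4° = 25.5; c'Δl = 1.20; W sinα = 22.5
Σc'Δl = 4.2 kN/m; ΣN' = 155.2 kN/m; ΣW sinα = 55.6 kN/m
Resisting = 4.2 + 155.2·tan32.2° = 4.2 + 97.7 = 101.9 kN/m
FS = 101.9 / 55.6 = 1.832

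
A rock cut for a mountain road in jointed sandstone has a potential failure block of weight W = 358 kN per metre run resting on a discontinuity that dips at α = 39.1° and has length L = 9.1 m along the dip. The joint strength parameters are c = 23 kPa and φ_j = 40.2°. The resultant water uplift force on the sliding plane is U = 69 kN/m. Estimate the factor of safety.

FS = 1.71

Resolving the block weight along and normal to the plane and applying the Mohr–Coulomb strength on the joint:
N' = W cosα − U = 358·cos39.1° − 69 = 208.8 kN/m
Driving force T = W sinα = 358·sin39.1° = 225.8 kN/m
Resisting force R = c·L + N'·tanφ_j = 23·9.1 + 208.8·tan40.2° = 209.3 + 176.5 = 385.8 kN/m
FS = R / T = 385.8 / 225.8 = 1.709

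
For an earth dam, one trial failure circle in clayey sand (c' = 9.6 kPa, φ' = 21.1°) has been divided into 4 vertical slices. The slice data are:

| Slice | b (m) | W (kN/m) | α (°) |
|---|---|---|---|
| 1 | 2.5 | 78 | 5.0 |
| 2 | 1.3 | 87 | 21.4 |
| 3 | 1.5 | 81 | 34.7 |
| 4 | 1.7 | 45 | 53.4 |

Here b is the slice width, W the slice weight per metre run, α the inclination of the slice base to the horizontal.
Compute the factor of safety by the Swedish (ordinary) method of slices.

Ordinary method of slices: FS = Σ[c'·Δl_i + (W_i cosα_i)·tanφ'] / Σ W_i sinα_i, with Δl_i = b_i / cosα_i.
Slice 1: Δl = 2.5/cos5.0° = 2.510 m; N'_1 = 78·cos5.0° = 77.7; c'Δl = 24.09; W sinα = 6.8
Slice 2: Δl = 1.3/cos21.4° = 1.396 m; N'_2 = 87·cos21.4° = 81.0; c'Δl = 13.40; W sinα = 31.7
Slice 3: Δl = 1.5/cos34.7° = 1.824 m; N'_3 = 81·cos34.7° = 66.6; c'Δl = 17.52; W sinα = 46.1
Slice 4: Δl = 1.7/cos53.4° = 2.851 m; N'_4 = 45·cos53.4° = 26.8; c'Δl = 27.37; W sinα = 36.1
Σc'Δl = 82.4 kN/m; ΣN' = 252.1 kN/m; ΣW sinα = 120.8 kN/m
Resisting = 82.4 + 252.1·tan21.1° = 82.4 + 97.3 = 179.7 kN/m
FS = 179.7 / 120.8 = 1.488

FS = 1.49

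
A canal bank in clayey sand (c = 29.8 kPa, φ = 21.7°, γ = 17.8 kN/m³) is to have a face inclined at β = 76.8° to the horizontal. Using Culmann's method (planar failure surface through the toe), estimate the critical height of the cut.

H_c = 14.16 m

Culmann's analysis gives the critical failure plane at α_cr = (β + φ)/2 = (76.8 + 21.7)/2 = 49.2°, and the critical height
H_c = (4c/γ) · sinβ cosφ / [1 − cos(β − φ)]
    = (4·29.8/17.8) · sin76.8°·cos21.7° / [1 − cos(55.1°)]
    = 6.697 · 0.9736·0.9291 / [1 − 0.5721]
    = 6.697 · 0.9046 / 0.4279
    = 14.16 m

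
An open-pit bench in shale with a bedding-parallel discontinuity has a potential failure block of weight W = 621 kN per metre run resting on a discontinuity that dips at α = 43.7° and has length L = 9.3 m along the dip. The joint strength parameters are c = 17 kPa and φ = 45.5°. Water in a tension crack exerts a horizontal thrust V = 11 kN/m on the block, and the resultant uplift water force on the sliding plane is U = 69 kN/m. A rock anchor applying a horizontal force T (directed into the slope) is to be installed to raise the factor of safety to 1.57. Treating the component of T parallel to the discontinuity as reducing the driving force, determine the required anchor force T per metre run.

T = 81 kN/m

Resolving forces along and normal to the sliding plane, with the horizontal anchor force T adding T·sinα to the effective normal force and T·cosα acting up the plane against the driving force:
FS = [cL + (W cosα − U − V sinα + T sinα) tanφ] / [W sinα + V cosα − T cosα]
Without the anchor: N' = 372.4 kN/m, driving T_d = 437.0 kN/m, resisting R = 17·9.3 + 372.4·tan45.5° = 537.0 kN/m, FS = 1.23.
Setting FS = 1.57 and solving for T:
1.57·(437.0 − T cos43.7°) = 537.0 + T sin43.7°·tan45.5°
T·(sin43.7°·tan45.5° + 1.57·cos43.7°) = 1.57·437.0 − 537.0
T·(0.6909·1.0176 + 1.57·0.7230) = 686.1 − 537.0 = 149.1
T·1.8381 = 149.1
T = 81.1 kN/m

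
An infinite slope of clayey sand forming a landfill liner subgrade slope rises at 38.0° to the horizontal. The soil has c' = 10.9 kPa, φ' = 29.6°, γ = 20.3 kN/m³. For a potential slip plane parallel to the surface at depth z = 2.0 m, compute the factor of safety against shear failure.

FS = 1.28

For an infinite slope with a slip plane parallel to the surface (no pore pressure): FS = [c' + γz cos²β tanφ'] / [γz sinβ cosβ].
γz = 20.3·2.0 = 40.60 kN/m²
Numerator = 10.9 + 40.60·cos²38.0°·tan29.6° = 10.9 + 40.60·0.6210·0.5681 = 25.222 kPa
Denominator = 40.60·sin38.0°·cos38.0° = 40.60·0.6157·0.7880 = 19.697 kPa
FS = 25.222 / 19.697 = 1.280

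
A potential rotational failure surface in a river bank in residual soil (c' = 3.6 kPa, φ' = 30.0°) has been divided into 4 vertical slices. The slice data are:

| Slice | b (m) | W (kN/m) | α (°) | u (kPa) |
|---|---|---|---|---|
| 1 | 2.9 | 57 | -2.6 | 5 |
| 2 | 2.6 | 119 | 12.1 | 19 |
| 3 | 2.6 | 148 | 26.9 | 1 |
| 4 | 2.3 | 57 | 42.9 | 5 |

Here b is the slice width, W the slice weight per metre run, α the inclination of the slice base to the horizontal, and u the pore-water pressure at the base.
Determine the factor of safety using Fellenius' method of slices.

FS = 1.51

Ordinary method of slices: FS = Σ[c'·Δl_i + (W_i cosα_i − u_i·Δl_i)·tanφ'] / Σ W_i sinα_i, with Δl_i = b_i / cosα_i.
Slice 1: Δl = 2.9/cos(-2.6°) = 2.903 m; N'_1 = 57·cos(-2.6°) − 5·2.903 = 42.4; c'Δl = 10.45; W sinα = -2.6
Slice 2: Δl = 2.6/cos12.1° = 2.659 m; N'_2 = 119·cos12.1° − 19·2.659 = 65.8; c'Δl = 9.57; W sinα = 24.9
Slice 3: Δl = 2.6/cos26.9° = 2.915 m; N'_3 = 148·cos26.9° − 1·2.915 = 129.1; c'Δl = 10.50; W sinα = 67.0
Slice 4: Δl = 2.3/cos42.9° = 3.140 m; N'_4 = 57·cos42.9° − 5·3.140 = 26.1; c'Δl = 11.30; W sinα = 38.8
Σc'Δl = 41.8 kN/m; ΣN' = 263.4 kN/m; ΣW sinα = 128.1 kN/m
Resisting = 41.8 + 263.4·tan30.0° = 41.8 + 152.1 = 193.9 kN/m
FS = 193.9 / 128.1 = 1.513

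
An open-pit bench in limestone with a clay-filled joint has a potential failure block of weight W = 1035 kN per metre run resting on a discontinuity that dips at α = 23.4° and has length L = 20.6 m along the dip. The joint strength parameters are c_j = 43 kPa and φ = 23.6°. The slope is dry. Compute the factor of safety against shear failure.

Resolving the block weight along and normal to the plane and applying the Mohr–Coulomb strength on the joint:
N' = W cosα = 1035·cos23.4° = 949.9 kN/m
Driving force T = W sinα = 1035·sin23.4° = 411.0 kN/m
Resisting force R = c_j·L + N'·tanφ = 43·20.6 + 949.9·tan23.6° = 885.8 + 415.0 = 1300.8 kN/m
FS = R / T = 1300.8 / 411.0 = 3.165

FS = 3.16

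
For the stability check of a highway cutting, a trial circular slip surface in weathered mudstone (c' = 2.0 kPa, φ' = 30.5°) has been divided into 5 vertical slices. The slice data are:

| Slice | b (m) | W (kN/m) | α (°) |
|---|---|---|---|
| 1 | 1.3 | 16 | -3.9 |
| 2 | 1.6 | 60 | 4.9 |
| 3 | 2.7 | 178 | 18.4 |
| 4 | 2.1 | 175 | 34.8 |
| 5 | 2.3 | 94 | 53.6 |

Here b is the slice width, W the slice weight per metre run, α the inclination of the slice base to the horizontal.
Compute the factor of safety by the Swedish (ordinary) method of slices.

Ordinary method of slices: FS = Σ[c'·Δl_i + (W_i cosα_i)·tanφ'] / Σ W_i sinα_i, with Δl_i = b_i / cosα_i.
Slice 1: Δl = 1.3/cos(-3.9°) = 1.303 m; N'_1 = 16·cos(-3.9°) = 16.0; c'Δl = 2.61; W sinα = -1.1
Slice 2: Δl = 1.6/cos4.9° = 1.606 m; N'_2 = 60·cos4.9° = 59.8; c'Δl = 3.21; W sinα = 5.1
Slice 3: Δl = 2.7/cos18.4° = 2.845 m; N'_3 = 178·cos18.4° = 168.9; c'Δl = 5.69; W sinα = 56.2
Slice 4: Δl = 2.1/cos34.8° = 2.557 m; N'_4 = 175·cos34.8° = 143.7; c'Δl = 5.11; W sinα = 99.9
Slice 5: Δl = 2.3/cos53.6° = 3.876 m; N'_5 = 94·cos53.6° = 55.8; c'Δl = 7.75; W sinα = 75.7
Σc'Δl = 24.4 kN/m; ΣN' = 444.1 kN/m; ΣW sinα = 235.8 kN/m
Resisting = 24.4 + 444.1·tan30.5° = 24.4 + 261.6 = 286.0 kN/m
FS = 286.0 / 235.8 = 1.213

FS = 1.21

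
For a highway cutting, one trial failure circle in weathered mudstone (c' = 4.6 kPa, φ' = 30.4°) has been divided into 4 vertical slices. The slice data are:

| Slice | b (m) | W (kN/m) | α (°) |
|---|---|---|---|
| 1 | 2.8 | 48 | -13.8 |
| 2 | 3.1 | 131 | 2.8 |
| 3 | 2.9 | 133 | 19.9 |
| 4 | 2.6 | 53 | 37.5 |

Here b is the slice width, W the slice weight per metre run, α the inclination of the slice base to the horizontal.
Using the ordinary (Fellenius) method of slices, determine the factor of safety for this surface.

Ordinary method of slices: FS = Σ[c'·Δl_i + (W_i cosα_i)·tanφ'] / Σ W_i sinα_i, with Δl_i = b_i / cosα_i.
Slice 1: Δl = 2.8/cos(-13.8°) = 2.883 m; N'_1 = 48·cos(-13.8°) = 46.6; c'Δl = 13.26; W sinα = -11.4
Slice 2: Δl = 3.1/cos2.8° = 3.104 m; N'_2 = 131·cos2.8° = 130.8; c'Δl = 14.28; W sinα = 6.4
Slice 3: Δl = 2.9/cos19.9° = 3.084 m; N'_3 = 133·cos19.9° = 125.1; c'Δl = 14.19; W sinα = 45.3
Slice 4: Δl = 2.6/cos37.5° = 3.277 m; N'_4 = 53·cos37.5° = 42.0; c'Δl = 15.08; W sinα = 32.3
Σc'Δl = 56.8 kN/m; ΣN' = 344.6 kN/m; ΣW sinα = 72.5 kN/m
Resisting = 56.8 + 344.6·tan30.4° = 56.8 + 202.2 = 259.0 kN/m
FS = 259.0 / 72.5 = 3.573

FS = 3.57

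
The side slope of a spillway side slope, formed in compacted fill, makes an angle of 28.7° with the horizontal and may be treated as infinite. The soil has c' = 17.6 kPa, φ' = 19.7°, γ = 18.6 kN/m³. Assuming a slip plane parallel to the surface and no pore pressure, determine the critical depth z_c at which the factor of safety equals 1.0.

z_c = 6.49 m

Setting FS = 1.00 in FS = [c' + γz cos²β tanφ'] / [γz sinβ cosβ] and solving for z:
z = c' / [γ cosβ (FS·sinβ − cosβ·tanφ')]
  = 17.6 / [18.6·cos28.7°·(1.00·sin28.7° − cos28.7°·tan19.7°)]
  = 17.6 / [18.6·0.8771·(1.00·0.4802 − 0.8771·0.3581)]
  = 17.6 / 2.7109 = 6.492 m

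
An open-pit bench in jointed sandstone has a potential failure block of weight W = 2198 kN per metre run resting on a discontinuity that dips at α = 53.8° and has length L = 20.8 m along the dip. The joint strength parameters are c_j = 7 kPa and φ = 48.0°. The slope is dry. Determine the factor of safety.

FS = 0.89

Resolving the block weight along and normal to the plane and applying the Mohr–Coulomb strength on the joint:
N' = W cosα = 2198·cos53.8° = 1298.2 kN/m
Driving force T = W sinα = 2198·sin53.8° = 1773.7 kN/m
Resisting force R = c_j·L + N'·tanφ = 7·20.8 + 1298.2·tan48.0° = 145.6 + 1441.7 = 1587.3 kN/m
FS = R / T = 1587.3 / 1773.7 = 0.895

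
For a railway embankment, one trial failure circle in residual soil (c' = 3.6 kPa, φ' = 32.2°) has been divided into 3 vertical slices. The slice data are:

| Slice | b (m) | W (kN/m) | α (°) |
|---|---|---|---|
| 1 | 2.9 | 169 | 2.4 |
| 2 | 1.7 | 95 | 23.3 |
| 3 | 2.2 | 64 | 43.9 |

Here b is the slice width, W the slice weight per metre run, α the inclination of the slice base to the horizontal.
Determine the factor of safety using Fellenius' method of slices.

FS = 2.45

Ordinary method of slices: FS = Σ[c'·Δl_i + (W_i cosα_i)·tanφ'] / Σ W_i sinα_i, with Δl_i = b_i / cosα_i.
Slice 1: Δl = 2.9/cos2.4° = 2.903 m; N'_1 = 169·cos2.4° = 168.9; c'Δl = 10.45; W sinα = 7.1
Slice 2: Δl = 1.7/cos23.3° = 1.851 m; N'_2 = 95·cos23.3° = 87.3; c'Δl = 6.66; W sinα = 37.6
Slice 3: Δl = 2.2/cos43.9° = 3.053 m; N'_3 = 64·cos43.9° = 46.1; c'Δl = 10.99; W sinα = 44.4
Σc'Δl = 28.1 kN/m; ΣN' = 302.2 kN/m; ΣW sinα = 89.0 kN/m
Resisting = 28.1 + 302.2·tan32.2° = 28.1 + 190.3 = 218.4 kN/m
FS = 218.4 / 89.0 = 2.453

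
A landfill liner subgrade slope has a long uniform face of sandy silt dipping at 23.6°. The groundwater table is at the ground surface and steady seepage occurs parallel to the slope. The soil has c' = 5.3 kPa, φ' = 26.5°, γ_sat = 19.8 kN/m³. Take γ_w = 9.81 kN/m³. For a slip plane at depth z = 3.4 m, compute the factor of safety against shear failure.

FS = 0.79

With seepage parallel to the slope and the water table at the surface, the effective normal stress on the slip plane uses the buoyant unit weight γ' = γ_sat − γ_w while the driving shear stress uses γ_sat:
FS = [c' + γ' z cos²β tanφ'] / [γ_sat z sinβ cosβ]
γ' = 19.8 − 9.81 = 9.99 kN/m³
Numerator = 5.3 + 9.99·3.4·cos²23.6°·tan26.5° = 5.3 + 9.99·3.4·0.8397·0.4986 = 19.521 kPa
Denominator = 19.8·3.4·sin23.6°·cos23.6° = 19.8·3.4·0.4003·0.9164 = 24.697 kPa
FS = 19.521 / 24.697 = 0.790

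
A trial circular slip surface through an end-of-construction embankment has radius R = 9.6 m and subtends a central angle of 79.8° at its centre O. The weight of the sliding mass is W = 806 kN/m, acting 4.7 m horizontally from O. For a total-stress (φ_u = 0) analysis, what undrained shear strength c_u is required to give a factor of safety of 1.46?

c_u = 43.1 kPa

FS = c_u·L_a·R / (W·d), so c_u = FS·W·d / (L_a·R).
Arc length L_a = R·θ = 9.6·(79.8°·π/180) = 9.6·1.3928 = 13.37 m
c_u = 1.46·806·4.7 / (13.37·9.6) = 5530.8 / 128.36 = 43.09 kPa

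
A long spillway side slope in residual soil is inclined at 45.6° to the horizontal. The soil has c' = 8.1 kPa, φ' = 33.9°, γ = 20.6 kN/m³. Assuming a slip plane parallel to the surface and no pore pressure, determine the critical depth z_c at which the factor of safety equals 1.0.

z_c = 2.30 m

Setting FS = 1.00 in FS = [c' + γz cos²β tanφ'] / [γz sinβ cosβ] and solving for z:
z = c' / [γ cosβ (FS·sinβ − cosβ·tanφ')]
  = 8.1 / [20.6·cos45.6°·(1.00·sin45.6° − cos45.6°·tan33.9°)]
  = 8.1 / [20.6·0.6997·(1.00·0.7145 − 0.6997·0.6720)]
  = 8.1 / 3.5214 = 2.300 m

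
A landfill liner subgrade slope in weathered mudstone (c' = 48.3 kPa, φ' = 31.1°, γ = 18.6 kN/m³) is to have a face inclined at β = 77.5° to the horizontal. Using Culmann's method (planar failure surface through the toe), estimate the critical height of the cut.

H_c = 27.98 m

Culmann's analysis gives the critical failure plane at α_cr = (β + φ')/2 = (77.5 + 31.1)/2 = 54.3°, and the critical height
H_c = (4c'/γ) · sinβ cosφ' / [1 − cos(β − φ')]
    = (4·48.3/18.6) · sin77.5°·cos31.1° / [1 − cos(46.4°)]
    = 10.387 · 0.9763·0.8563 / [1 − 0.6896]
    = 10.387 · 0.8360 / 0.3104
    = 27.98 m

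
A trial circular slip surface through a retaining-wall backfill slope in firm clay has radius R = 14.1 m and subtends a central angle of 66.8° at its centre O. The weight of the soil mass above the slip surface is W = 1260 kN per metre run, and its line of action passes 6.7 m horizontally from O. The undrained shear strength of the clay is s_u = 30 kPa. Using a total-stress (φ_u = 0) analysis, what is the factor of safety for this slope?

FS = 0.82

Taking moments about the centre O, the resisting moment is provided by the undrained shear strength acting along the arc:
Arc length L_a = R·θ = 14.1·(66.8°·π/180) = 14.1·1.1659 = 16.44 m
M_R = s_u·L_a·R = 30·16.44·14.1 = 6953.7 kN·m/m
M_D = W·d = 1260·6.7 = 8442.0 kN·m/m
FS = M_R / M_D = 6953.7 / 8442.0 = 0.824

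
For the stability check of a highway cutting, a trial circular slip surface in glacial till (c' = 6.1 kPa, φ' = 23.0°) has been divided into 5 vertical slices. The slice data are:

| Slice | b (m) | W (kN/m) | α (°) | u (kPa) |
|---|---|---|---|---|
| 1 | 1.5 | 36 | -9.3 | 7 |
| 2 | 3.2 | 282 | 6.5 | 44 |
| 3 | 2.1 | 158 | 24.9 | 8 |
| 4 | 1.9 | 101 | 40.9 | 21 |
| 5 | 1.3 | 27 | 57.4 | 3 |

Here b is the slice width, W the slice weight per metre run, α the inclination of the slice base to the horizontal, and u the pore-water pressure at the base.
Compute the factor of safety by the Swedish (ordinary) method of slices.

FS = 1.15

Ordinary method of slices: FS = Σ[c'·Δl_i + (W_i cosα_i − u_i·Δl_i)·tanφ'] / Σ W_i sinα_i, with Δl_i = b_i / cosα_i.
Slice 1: Δl = 1.5/cos(-9.3°) = 1.520 m; N'_1 = 36·cos(-9.3°) − 7·1.520 = 24.9; c'Δl = 9.27; W sinα = -5.8
Slice 2: Δl = 3.2/cos6.5° = 3.221 m; N'_2 = 282·cos6.5° − 44·3.221 = 138.5; c'Δl = 19.65; W sinα = 31.9
Slice 3: Δl = 2.1/cos24.9° = 2.315 m; N'_3 = 158·cos24.9° − 8·2.315 = 124.8; c'Δl = 14.12; W sinα = 66.5
Slice 4: Δl = 1.9/cos40.9° = 2.514 m; N'_4 = 101·cos40.9° − 21·2.514 = 23.6; c'Δl = 15.33; W sinα = 66.1
Slice 5: Δl = 1.3/cos57.4° = 2.413 m; N'_5 = 27·cos57.4° − 3·2.413 = 7.3; c'Δl = 14.72; W sinα = 22.7
Σc'Δl = 73.1 kN/m; ΣN' = 319.0 kN/m; ΣW sinα = 181.5 kN/m
Resisting = 73.1 + 319.0·tan23.0° = 73.1 + 135.4 = 208.5 kN/m
FS = 208.5 / 181.5 = 1.149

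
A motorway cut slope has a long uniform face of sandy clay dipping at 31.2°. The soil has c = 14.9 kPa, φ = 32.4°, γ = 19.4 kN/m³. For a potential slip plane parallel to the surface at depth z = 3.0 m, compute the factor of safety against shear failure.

FS = 1.63

For an infinite slope with a slip plane parallel to the surface (no pore pressure): FS = [c + γz cos²β tanφ] / [γz sinβ cosβ].
γz = 19.4·3.0 = 58.20 kN/m²
Numerator = 14.9 + 58.20·cos²31.2°·tan32.4° = 14.9 + 58.20·0.7316·0.6346 = 41.923 kPa
Denominator = 58.20·sin31.2°·cos31.2° = 58.20·0.5180·0.8554 = 25.789 kPa
FS = 41.923 / 25.789 = 1.626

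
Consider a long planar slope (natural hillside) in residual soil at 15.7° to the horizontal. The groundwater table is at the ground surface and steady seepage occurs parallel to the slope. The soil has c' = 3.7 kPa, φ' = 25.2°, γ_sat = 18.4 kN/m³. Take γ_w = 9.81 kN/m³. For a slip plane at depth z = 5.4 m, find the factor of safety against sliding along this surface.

FS = 0.92

With seepage parallel to the slope and the water table at the surface, the effective normal stress on the slip plane uses the buoyant unit weight γ' = γ_sat − γ_w while the driving shear stress uses γ_sat:
FS = [c' + γ' z cos²β tanφ'] / [γ_sat z sinβ cosβ]
γ' = 18.4 − 9.81 = 8.59 kN/m³
Numerator = 3.7 + 8.59·5.4·cos²15.7°·tan25.2° = 3.7 + 8.59·5.4·0.9268·0.4706 = 23.929 kPa
Denominator = 18.4·5.4·sin15.7°·cos15.7° = 18.4·5.4·0.2706·0.9627 = 25.884 kPa
FS = 23.929 / 25.884 = 0.924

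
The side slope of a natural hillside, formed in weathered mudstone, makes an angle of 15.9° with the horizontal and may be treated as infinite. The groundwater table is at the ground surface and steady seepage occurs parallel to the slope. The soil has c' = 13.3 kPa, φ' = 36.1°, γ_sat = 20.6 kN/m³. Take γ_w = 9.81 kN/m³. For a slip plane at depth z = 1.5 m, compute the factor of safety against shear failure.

With seepage parallel to the slope and the water table at the surface, the effective normal stress on the slip plane uses the buoyant unit weight γ' = γ_sat − γ_w while the driving shear stress uses γ_sat:
FS = [c' + γ' z cos²β tanφ'] / [γ_sat z sinβ cosβ]
γ' = 20.6 − 9.81 = 10.79 kN/m³
Numerator = 13.3 + 10.79·1.5·cos²15.9°·tan36.1° = 13.3 + 10.79·1.5·0.9249·0.7292 = 24.216 kPa
Denominator = 20.6·1.5·sin15.9°·cos15.9° = 20.6·1.5·0.2740·0.9617 = 8.141 kPa
FS = 24.216 / 8.141 = 2.974

FS = 2.97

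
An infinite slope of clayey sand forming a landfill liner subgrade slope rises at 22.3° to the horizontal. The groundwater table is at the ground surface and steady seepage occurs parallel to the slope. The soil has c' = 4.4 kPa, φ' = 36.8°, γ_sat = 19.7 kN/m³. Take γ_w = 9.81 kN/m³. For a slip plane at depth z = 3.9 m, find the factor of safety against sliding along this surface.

FS = 1.08

With seepage parallel to the slope and the water table at the surface, the effective normal stress on the slip plane uses the buoyant unit weight γ' = γ_sat − γ_w while the driving shear stress uses γ_sat:
FS = [c' + γ' z cos²β tanφ'] / [γ_sat z sinβ cosβ]
γ' = 19.7 − 9.81 = 9.89 kN/m³
Numerator = 4.4 + 9.89·3.9·cos²22.3°·tan36.8° = 4.4 + 9.89·3.9·0.8560·0.7481 = 29.100 kPa
Denominator = 19.7·3.9·sin22.3°·cos22.3° = 19.7·3.9·0.3795·0.9252 = 26.973 kPa
FS = 29.100 / 26.973 = 1.079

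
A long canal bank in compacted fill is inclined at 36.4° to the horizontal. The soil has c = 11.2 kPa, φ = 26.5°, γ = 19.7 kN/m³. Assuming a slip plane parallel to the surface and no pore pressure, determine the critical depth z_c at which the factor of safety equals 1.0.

z_c = 3.68 m

Setting FS = 1.00 in FS = [c + γz cos²β tanφ] / [γz sinβ cosβ] and solving for z:
z = c / [γ cosβ (FS·sinβ − cosβ·tanφ)]
  = 11.2 / [19.7·cos36.4°·(1.00·sin36.4° − cos36.4°·tan26.5°)]
  = 11.2 / [19.7·0.8049·(1.00·0.5934 − 0.8049·0.4986)]
  = 11.2 / 3.0462 = 3.677 m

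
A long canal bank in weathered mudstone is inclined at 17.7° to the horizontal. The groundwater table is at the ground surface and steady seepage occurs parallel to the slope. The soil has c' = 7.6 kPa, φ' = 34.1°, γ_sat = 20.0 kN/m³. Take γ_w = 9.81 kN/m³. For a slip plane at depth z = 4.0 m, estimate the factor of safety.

FS = 1.41

With seepage parallel to the slope and the water table at the surface, the effective normal stress on the slip plane uses the buoyant unit weight γ' = γ_sat − γ_w while the driving shear stress uses γ_sat:
FS = [c' + γ' z cos²β tanφ'] / [γ_sat z sinβ cosβ]
γ' = 20.0 − 9.81 = 10.19 kN/m³
Numerator = 7.6 + 10.19·4.0·cos²17.7°·tan34.1° = 7.6 + 10.19·4.0·0.9076·0.6771 = 32.646 kPa
Denominator = 20.0·4.0·sin17.7°·cos17.7° = 20.0·4.0·0.3040·0.9527 = 23.171 kPa
FS = 32.646 / 23.171 = 1.409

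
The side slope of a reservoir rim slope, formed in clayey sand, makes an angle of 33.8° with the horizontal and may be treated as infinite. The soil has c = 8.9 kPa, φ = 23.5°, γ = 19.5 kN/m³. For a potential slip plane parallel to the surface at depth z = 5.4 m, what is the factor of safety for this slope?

For an infinite slope with a slip plane parallel to the surface (no pore pressure): FS = [c + γz cos²β tanφ] / [γz sinβ cosβ].
γz = 19.5·5.4 = 105.30 kN/m²
Numerator = 8.9 + 105.30·cos²33.8°·tan23.5° = 8.9 + 105.30·0.6905·0.4348 = 40.517 kPa
Denominator = 105.30·sin33.8°·cos33.8° = 105.30·0.5563·0.8310 = 48.677 kPa
FS = 40.517 / 48.677 = 0.832

FS = 0.83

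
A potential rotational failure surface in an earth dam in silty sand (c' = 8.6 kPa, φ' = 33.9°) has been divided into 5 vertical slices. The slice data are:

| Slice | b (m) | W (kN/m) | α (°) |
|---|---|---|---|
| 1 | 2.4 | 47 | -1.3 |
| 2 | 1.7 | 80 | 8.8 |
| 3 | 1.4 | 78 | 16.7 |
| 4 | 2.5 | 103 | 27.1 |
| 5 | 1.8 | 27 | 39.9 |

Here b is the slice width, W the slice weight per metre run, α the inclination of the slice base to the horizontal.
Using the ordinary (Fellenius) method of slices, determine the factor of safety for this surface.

Ordinary method of slices: FS = Σ[c'·Δl_i + (W_i cosα_i)·tanφ'] / Σ W_i sinα_i, with Δl_i = b_i / cosα_i.
Slice 1: Δl = 2.4/cos(-1.3°) = 2.401 m; N'_1 = 47·cos(-1.3°) = 47.0; c'Δl = 20.65; W sinα = -1.1
Slice 2: Δl = 1.7/cos8.8° = 1.720 m; N'_2 = 80·cos8.8° = 79.1; c'Δl = 14.79; W sinα = 12.2
Slice 3: Δl = 1.4/cos16.7° = 1.462 m; N'_3 = 78·cos16.7° = 74.7; c'Δl = 12.57; W sinα = 22.4
Slice 4: Δl = 2.5/cos27.1° = 2.808 m; N'_4 = 103·cos27.1° = 91.7; c'Δl = 24.15; W sinα = 46.9
Slice 5: Δl = 1.8/cos39.9° = 2.346 m; N'_5 = 27·cos39.9° = 20.7; c'Δl = 20.18; W sinα = 17.3
Σc'Δl = 92.3 kN/m; ΣN' = 313.2 kN/m; ΣW sinα = 97.8 kN/m
Resisting = 92.3 + 313.2·tan33.9° = 92.3 + 210.4 = 302.8 kN/m
FS = 302.8 / 97.8 = 3.095

FS = 3.10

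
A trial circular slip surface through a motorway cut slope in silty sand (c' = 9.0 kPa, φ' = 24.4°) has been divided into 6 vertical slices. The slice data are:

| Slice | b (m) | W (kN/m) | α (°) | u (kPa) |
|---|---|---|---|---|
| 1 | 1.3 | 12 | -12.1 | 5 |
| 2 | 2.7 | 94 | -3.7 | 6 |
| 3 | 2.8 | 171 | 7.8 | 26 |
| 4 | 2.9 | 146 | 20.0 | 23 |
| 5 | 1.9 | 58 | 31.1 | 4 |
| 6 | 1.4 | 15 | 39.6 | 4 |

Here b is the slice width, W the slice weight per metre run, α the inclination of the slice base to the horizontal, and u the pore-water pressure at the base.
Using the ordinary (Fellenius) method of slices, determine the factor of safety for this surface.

FS = 2.47

Ordinary method of slices: FS = Σ[c'·Δl_i + (W_i cosα_i − u_i·Δl_i)·tanφ'] / Σ W_i sinα_i, with Δl_i = b_i / cosα_i.
Slice 1: Δl = 1.3/cos(-12.1°) = 1.330 m; N'_1 = 12·cos(-12.1°) − 5·1.330 = 5.1; c'Δl = 11.97; W sinα = -2.5
Slice 2: Δl = 2.7/cos(-3.7°) = 2.706 m; N'_2 = 94·cos(-3.7°) − 6·2.706 = 77.6; c'Δl = 24.35; W sinα = -6.1
Slice 3: Δl = 2.8/cos7.8° = 2.826 m; N'_3 = 171·cos7.8° − 26·2.826 = 95.9; c'Δl = 25.44; W sinα = 23.2
Slice 4: Δl = 2.9/cos20.0° = 3.086 m; N'_4 = 146·cos20.0° − 23·3.086 = 66.2; c'Δl = 27.78; W sinα = 49.9
Slice 5: Δl = 1.9/cos31.1° = 2.219 m; N'_5 = 58·cos31.1° − 4·2.219 = 40.8; c'Δl = 19.97; W sinα = 30.0
Slice 6: Δl = 1.4/cos39.6° = 1.817 m; N'_6 = 15·cos39.6° − 4·1.817 = 4.3; c'Δl = 16.35; W sinα = 9.6
Σc'Δl = 125.9 kN/m; ΣN' = 289.9 kN/m; ΣW sinα = 104.1 kN/m
Resisting = 125.9 + 289.9·tan24.4° = 125.9 + 131.5 = 257.3 kN/m
FS = 257.3 / 104.1 = 2.473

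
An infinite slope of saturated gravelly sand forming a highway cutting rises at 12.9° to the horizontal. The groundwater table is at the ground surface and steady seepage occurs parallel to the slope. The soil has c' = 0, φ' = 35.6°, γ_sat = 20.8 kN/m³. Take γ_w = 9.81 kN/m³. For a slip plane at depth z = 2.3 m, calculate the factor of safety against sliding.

FS = 1.65

With seepage parallel to the slope and the water table at the surface, the effective normal stress on the slip plane uses the buoyant unit weight γ' = γ_sat − γ_w while the driving shear stress uses γ_sat:
FS = [c' + γ' z cos²β tanφ'] / [γ_sat z sinβ cosβ]
(For c' = 0 this reduces to FS = (γ'/γ_sat)·tanφ'/tanβ.)
γ' = 20.8 − 9.81 = 10.99 kN/m³
Numerator = 0.0 + 10.99·2.3·cos²12.9°·tan35.6° = 0.0 + 10.99·2.3·0.9502·0.7159 = 17.195 kPa
Denominator = 20.8·2.3·sin12.9°·cos12.9° = 20.8·2.3·0.2233·0.9748 = 10.411 kPa
FS = 17.195 / 10.411 = 1.652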